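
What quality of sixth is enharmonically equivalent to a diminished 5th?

A diminished fifth spans 6 semitones.
A sixth spanning 6 semitones is doubly diminished (the major sixth is 9).

doubly diminished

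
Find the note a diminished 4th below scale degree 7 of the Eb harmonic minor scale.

Scale degree 7 of Eb harmonic minor is D.
A diminished fourth (4 semitones) below D lands on the letter A, giving A#.

A#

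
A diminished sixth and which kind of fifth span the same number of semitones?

perfect

A diminished sixth spans 7 semitones.
A fifth spanning 7 semitones is perfect (the perfect fifth is 7).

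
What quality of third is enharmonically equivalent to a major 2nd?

diminished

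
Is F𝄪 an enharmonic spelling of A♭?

F## is pitch class 7; Ab is pitch class 8.
The pitch classes differ (7 vs. 8), so they are not enharmonic equivalents.

No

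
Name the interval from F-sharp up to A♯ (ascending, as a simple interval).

major third

Counting letters F–G–A gives a third.
F#→A# = 4 semitones, exactly the major third.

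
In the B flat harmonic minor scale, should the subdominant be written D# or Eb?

Eb

Each scale degree takes a distinct letter name. Degree 4 of a scale on B must use the letter E.
Eb and D# are enharmonically the same pitch, but only Eb uses the letter E, so it is the correct spelling here.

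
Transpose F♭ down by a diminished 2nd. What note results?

F down a major second is Eb, so the target letter is E.
From Fb, a diminished second is 0 semitones down: E.

E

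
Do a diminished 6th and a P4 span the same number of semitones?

A diminished sixth spans 7 semitones; a perfect fourth spans 5.
The spans differ, so they are not enharmonic equivalents.

No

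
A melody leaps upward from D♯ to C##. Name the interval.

major seventh

Counting letters D–E–F–G–A–B–C gives a seventh.
D#→C## = 11 semitones, exactly the major seventh.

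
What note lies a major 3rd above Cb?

C up a major third is E, so the target letter is E.
From Cb, a major third is 4 semitones up: Eb.

Eb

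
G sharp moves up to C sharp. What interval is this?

The letter names run G→C, a span of 3 letter steps, so the interval is some kind of fourth.
G# to C# is 5 semitones. A perfect fourth is 5, so 5 makes it perfect.

perfect fourth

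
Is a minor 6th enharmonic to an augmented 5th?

Yes

A minor sixth spans 8 semitones; an augmented fifth spans 8.
They are enharmonically equivalent.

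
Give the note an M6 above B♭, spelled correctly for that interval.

A sixth above B lands on the letter G.
A major sixth spans 9 semitones, so Bb moves to pitch class 7. On the letter G that is G.

G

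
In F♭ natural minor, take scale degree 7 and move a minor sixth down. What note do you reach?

Gb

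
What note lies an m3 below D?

D down a major third is Bb, so the target letter is B.
From D, a minor third is 3 semitones down: B.

B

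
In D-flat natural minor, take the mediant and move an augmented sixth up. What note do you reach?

The mediant of Db natural minor is Fb.
An augmented sixth (10 semitones) above Fb lands on the letter D, giving D.

D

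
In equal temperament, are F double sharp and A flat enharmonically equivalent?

F## is pitch class 7; Ab is pitch class 8.
The pitch classes differ (7 vs. 8), so they are not enharmonic equivalents.

No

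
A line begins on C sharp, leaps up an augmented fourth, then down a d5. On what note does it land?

B##

An augmented fourth up from C# is F## (letter F, 6 semitones up).
A diminished fifth down from F## is B## (letter B, 6 semitones down).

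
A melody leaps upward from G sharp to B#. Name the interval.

major third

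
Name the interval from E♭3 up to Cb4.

minor sixth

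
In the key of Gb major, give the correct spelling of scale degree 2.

Degree 2 takes the letter 1 step above G, which is A.
In major, degree 2 sits 2 semitones above the tonic. Gb + 2 semitones is pitch class 8, spelled on A as Ab.

Ab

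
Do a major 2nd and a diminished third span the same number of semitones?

A major second spans 2 semitones; a diminished third spans 2.
They are enharmonically equivalent.

Yes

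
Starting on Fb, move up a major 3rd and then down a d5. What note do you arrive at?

D

A major third up from Fb is Ab (letter A, 4 semitones up).
A diminished fifth down from Ab is D (letter D, 6 semitones down).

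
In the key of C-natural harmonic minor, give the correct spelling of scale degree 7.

B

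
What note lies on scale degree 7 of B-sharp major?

A##

The B# major scale runs B# C## D## E# F## G## A##.
Degree 7 is A##.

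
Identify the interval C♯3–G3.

diminished fifth

The letter names run C→G, a span of 4 letter steps, so the interval is some kind of fifth.
C# to G is 6 semitones. A perfect fifth is 7, so 6 makes it diminished.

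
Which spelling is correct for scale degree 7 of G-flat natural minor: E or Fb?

Fb

Each scale degree takes a distinct letter name. Degree 7 of a scale on G must use the letter F.
Fb and E are enharmonically the same pitch, but only Fb uses the letter F, so it is the correct spelling here.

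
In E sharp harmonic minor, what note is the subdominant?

A#

Degree 4 takes the letter 3 steps above E, which is A.
In harmonic minor, degree 4 sits 5 semitones above the tonic. E# + 5 semitones is pitch class 10, spelled on A as A#.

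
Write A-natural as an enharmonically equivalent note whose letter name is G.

G##

A is pitch class 9. The letter G alone is pitch class 7.
To reach pitch class 9 from G requires an offset of +2 semitones, i.e. double sharp: G##.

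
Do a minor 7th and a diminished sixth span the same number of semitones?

No

A minor seventh spans 10 semitones; a diminished sixth spans 7.
The spans differ, so they are not enharmonic equivalents.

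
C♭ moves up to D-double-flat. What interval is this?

The letter names run C→D, a span of 1 letter step, so the interval is some kind of second.
Cb to Dbb is 1 semitone. A major second is 2, so 1 makes it minor.

minor second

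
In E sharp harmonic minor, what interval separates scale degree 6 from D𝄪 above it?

augmented second

Scale degree 6 of E# harmonic minor is C#.
C# up to D##: letters C→D make it a second; 3 semitones makes it augmented.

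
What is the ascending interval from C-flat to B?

augmented seventh

Counting letters C–D–E–F–G–A–B gives a seventh.
Cb→B = 12 semitones, 1 wider than the major seventh (11), so augmented.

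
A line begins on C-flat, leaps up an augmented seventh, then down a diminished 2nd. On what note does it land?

An augmented seventh up from Cb is B (letter B, 12 semitones up).
A diminished second down from B is A## (letter A, 0 semitones down).

A##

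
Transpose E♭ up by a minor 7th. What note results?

A seventh above E lands on the letter D.
A minor seventh spans 10 semitones, so Eb moves to pitch class 1. On the letter D that is Db.

Db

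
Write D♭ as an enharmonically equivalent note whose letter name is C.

C#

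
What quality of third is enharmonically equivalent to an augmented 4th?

doubly augmented

An augmented fourth spans 6 semitones.
A third spanning 6 semitones is doubly augmented (the major third is 4).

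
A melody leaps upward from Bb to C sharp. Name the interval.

augmented second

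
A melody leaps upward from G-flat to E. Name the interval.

augmented sixth

The letter names run G→E, a span of 5 letter steps, so the interval is some kind of sixth.
Gb to E is 10 semitones. A major sixth is 9, so 10 makes it augmented.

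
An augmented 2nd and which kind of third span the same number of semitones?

minor

An augmented second spans 3 semitones.
A third spanning 3 semitones is minor (the major third is 4).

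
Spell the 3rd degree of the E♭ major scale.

G

Degree 3 takes the letter 2 steps above E, which is G.
In major, degree 3 sits 4 semitones above the tonic. Eb + 4 semitones is pitch class 7, spelled on G as G.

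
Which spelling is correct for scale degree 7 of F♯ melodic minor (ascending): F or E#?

E#

Each scale degree takes a distinct letter name. Degree 7 of a scale on F must use the letter E.
E# and F are enharmonically the same pitch, but only E# uses the letter E, so it is the correct spelling here.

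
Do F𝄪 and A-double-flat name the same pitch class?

Yes

F## is pitch class 7; Abb is pitch class 7.
All spellings map to pitch class 7, so they are enharmonically equivalent.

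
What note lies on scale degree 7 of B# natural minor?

Degree 7 takes the letter 6 steps above B, which is A.
In natural minor, degree 7 sits 10 semitones above the tonic. B# + 10 semitones is pitch class 10, spelled on A as A#.

A#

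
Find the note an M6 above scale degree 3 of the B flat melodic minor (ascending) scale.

Bb

Scale degree 3 of Bb melodic minor (ascending) is Db.
A major sixth (9 semitones) above Db lands on the letter B, giving Bb.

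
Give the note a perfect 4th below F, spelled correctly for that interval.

A fourth below F lands on the letter C.
A perfect fourth spans 5 semitones, so F moves to pitch class 0. On the letter C that is C.

C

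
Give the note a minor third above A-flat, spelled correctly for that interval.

A up a major third is C#, so the target letter is C.
From Ab, a minor third is 3 semitones up: Cb.

Cb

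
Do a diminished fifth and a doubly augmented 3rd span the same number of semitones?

A diminished fifth spans 6 semitones; a doubly augmented third spans 6.
They are enharmonically equivalent.

Yes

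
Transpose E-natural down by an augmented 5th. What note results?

A fifth below E lands on the letter A.
An augmented fifth spans 8 semitones, so E moves to pitch class 8. On the letter A that is Ab.

Ab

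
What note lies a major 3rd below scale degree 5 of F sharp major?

Scale degree 5 of F# major is C#.
A major third (4 semitones) below C# lands on the letter A, giving A.

A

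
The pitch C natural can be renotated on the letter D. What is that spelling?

Dbb

C is pitch class 0. The letter D alone is pitch class 2.
To reach pitch class 0 from D requires an offset of -2 semitones, i.e. double flat: Dbb.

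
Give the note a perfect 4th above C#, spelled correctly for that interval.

C up a perfect fourth is F, so the target letter is F.
From C#, a perfect fourth is 5 semitones up: F#.

F#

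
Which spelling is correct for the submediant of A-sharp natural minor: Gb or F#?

F#

Each scale degree takes a distinct letter name. Degree 6 of a scale on A must use the letter F.
F# and Gb are enharmonically the same pitch, but only F# uses the letter F, so it is the correct spelling here.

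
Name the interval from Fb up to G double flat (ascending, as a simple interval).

Counting letters F–G gives a second.
Fb→Gbb = 1 semitone, 1 narrower than the major second (2), so minor.

minor second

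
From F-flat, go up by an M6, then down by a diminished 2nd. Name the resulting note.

C#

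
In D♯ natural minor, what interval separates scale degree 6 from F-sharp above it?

Scale degree 6 of D# natural minor is B.
B up to F#: letters B→F make it a fifth; 7 semitones makes it perfect.

perfect fifth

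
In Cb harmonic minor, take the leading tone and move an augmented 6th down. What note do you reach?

Dbb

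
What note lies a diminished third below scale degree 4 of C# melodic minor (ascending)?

Scale degree 4 of C# melodic minor (ascending) is F#.
A diminished third (2 semitones) below F# lands on the letter D, giving D##.

D##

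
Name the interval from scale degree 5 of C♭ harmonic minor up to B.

augmented third

Scale degree 5 of Cb harmonic minor is Gb.
Gb up to B: letters G→B make it a third; 5 semitones makes it augmented.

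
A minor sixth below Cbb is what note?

C down a major sixth is Eb, so the target letter is E.
From Cbb, a minor sixth is 8 semitones down: Ebb.

Ebb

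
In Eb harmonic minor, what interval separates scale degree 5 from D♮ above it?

major third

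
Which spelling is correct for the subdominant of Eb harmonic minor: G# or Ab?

Ab

Each scale degree takes a distinct letter name. Degree 4 of a scale on E must use the letter A.
Ab and G# are enharmonically the same pitch, but only Ab uses the letter A, so it is the correct spelling here.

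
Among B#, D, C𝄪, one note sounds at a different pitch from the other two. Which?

B#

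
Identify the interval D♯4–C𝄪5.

Counting letters D–E–F–G–A–B–C gives a seventh.
D#→C## = 11 semitones, exactly the major seventh.

major seventh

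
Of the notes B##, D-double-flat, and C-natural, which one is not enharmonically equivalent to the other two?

In 12-tone equal temperament, enharmonic equivalents share a pitch class. B## is pitch class 1; Dbb is pitch class 0; C is pitch class 0.
Dbb and C share pitch class 0, while B## is pitch class 1.

B##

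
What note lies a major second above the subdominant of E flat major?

The subdominant of Eb major is Ab.
A major second (2 semitones) above Ab lands on the letter B, giving Bb.

Bb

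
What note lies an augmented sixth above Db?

B

A sixth above D lands on the letter B.
An augmented sixth spans 10 semitones, so Db moves to pitch class 11. On the letter B that is B.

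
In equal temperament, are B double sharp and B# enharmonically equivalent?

B## is pitch class 1; B# is pitch class 0.
The pitch classes differ (1 vs. 0), so they are not enharmonic equivalents.

No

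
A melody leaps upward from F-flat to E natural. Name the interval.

The letter names run F→E, a span of 6 letter steps, so the interval is some kind of seventh.
Fb to E is 12 semitones. A major seventh is 11, so 12 makes it augmented.

augmented seventh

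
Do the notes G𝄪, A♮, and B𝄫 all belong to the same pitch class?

Yes

G## is pitch class 9; A is pitch class 9; Bbb is pitch class 9.
All spellings map to pitch class 9, so they are enharmonically equivalent.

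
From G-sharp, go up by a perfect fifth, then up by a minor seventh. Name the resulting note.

C#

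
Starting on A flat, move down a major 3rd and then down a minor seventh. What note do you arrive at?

A major third down from Ab is Fb (letter F, 4 semitones down).
A minor seventh down from Fb is Gb (letter G, 10 semitones down).

Gb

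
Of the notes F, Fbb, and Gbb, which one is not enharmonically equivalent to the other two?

In 12-tone equal temperament, enharmonic equivalents share a pitch class. F is pitch class 5; Fbb is pitch class 3; Gbb is pitch class 5.
F and Gbb share pitch class 5, while Fbb is pitch class 3.

Fbb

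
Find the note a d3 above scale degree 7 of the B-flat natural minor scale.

Scale degree 7 of Bb natural minor is Ab.
A diminished third (2 semitones) above Ab lands on the letter C, giving Cbb.

Cbb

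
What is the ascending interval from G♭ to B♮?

Counting letters G–A–B gives a third.
Gb→B = 5 semitones, 1 wider than the major third (4), so augmented.

augmented third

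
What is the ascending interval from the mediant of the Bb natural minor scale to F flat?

minor third

The mediant of Bb natural minor is Db.
Db up to Fb: letters D→F make it a third; 3 semitones makes it minor.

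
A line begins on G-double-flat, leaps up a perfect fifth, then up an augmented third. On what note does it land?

F

A perfect fifth up from Gbb is Dbb (letter D, 7 semitones up).
An augmented third up from Dbb is F (letter F, 5 semitones up).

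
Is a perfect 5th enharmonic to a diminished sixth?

Yes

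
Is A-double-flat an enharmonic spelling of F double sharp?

Abb is pitch class 7; F## is pitch class 7.
All spellings map to pitch class 7, so they are enharmonically equivalent.

Yes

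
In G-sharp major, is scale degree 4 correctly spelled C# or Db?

Each scale degree takes a distinct letter name. Degree 4 of a scale on G must use the letter C.
C# and Db are enharmonically the same pitch, but only C# uses the letter C, so it is the correct spelling here.

C#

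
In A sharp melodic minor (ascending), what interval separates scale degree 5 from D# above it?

minor seventh

Scale degree 5 of A# melodic minor (ascending) is E#.
E# up to D#: letters E→D make it a seventh; 10 semitones makes it minor.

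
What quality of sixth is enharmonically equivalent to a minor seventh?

A minor seventh spans 10 semitones.
A sixth spanning 10 semitones is augmented (the major sixth is 9).

augmented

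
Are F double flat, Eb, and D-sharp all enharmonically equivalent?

Yes

Fbb is pitch class 3; Eb is pitch class 3; D# is pitch class 3.
All spellings map to pitch class 3, so they are enharmonically equivalent.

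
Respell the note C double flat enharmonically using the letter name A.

Cbb is pitch class 10. The letter A alone is pitch class 9.
To reach pitch class 10 from A requires an offset of +1 semitone, i.e. sharp: A#.

A#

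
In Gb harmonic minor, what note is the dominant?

The Gb harmonic minor scale runs Gb Ab Bbb Cb Db Ebb F.
Degree 5 is Db.

Db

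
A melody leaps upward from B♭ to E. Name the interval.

augmented fourth

The letter names run B→E, a span of 3 letter steps, so the interval is some kind of fourth.
Bb to E is 6 semitones. A perfect fourth is 5, so 6 makes it augmented.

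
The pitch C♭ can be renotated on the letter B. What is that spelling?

Cb is pitch class 11. The letter B alone is pitch class 11.
Pitch class 11 on B needs no accidental: B.

B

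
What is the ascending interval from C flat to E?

augmented third

Counting letters C–D–E gives a third.
Cb→E = 5 semitones, 1 wider than the major third (4), so augmented.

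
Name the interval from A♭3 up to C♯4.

The letter names run A→C, a span of 2 letter steps, so the interval is some kind of third.
Ab to C# is 5 semitones. A major third is 4, so 5 makes it augmented.

augmented third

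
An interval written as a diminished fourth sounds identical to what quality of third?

major

A diminished fourth spans 4 semitones.
A third spanning 4 semitones is major (the major third is 4).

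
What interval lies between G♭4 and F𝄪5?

doubly augmented seventh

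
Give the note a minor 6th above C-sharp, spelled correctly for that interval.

A

A sixth above C lands on the letter A.
A minor sixth spans 8 semitones, so C# moves to pitch class 9. On the letter A that is A.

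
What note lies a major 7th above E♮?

A seventh above E lands on the letter D.
A major seventh spans 11 semitones, so E moves to pitch class 3. On the letter D that is D#.

D#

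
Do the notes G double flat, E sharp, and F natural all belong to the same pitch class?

Gbb = pitch class 5 and E# = pitch class 5 and F = pitch class 5 — the same pitch class, so they are enharmonic equivalents.

Yes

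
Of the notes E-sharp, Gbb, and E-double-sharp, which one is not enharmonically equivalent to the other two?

In 12-tone equal temperament, enharmonic equivalents share a pitch class. E# is pitch class 5; Gbb is pitch class 5; E## is pitch class 6.
E# and Gbb share pitch class 5, while E## is pitch class 6.

E##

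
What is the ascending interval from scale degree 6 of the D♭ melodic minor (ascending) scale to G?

major sixth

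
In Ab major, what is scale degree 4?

The Ab major scale runs Ab Bb C Db Eb F G.
Degree 4 is Db.

Db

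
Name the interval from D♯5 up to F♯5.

minor third

Counting letters D–E–F gives a third.
D#→F# = 3 semitones, 1 narrower than the major third (4), so minor.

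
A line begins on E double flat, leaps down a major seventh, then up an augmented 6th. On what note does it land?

A major seventh down from Ebb is Fbb (letter F, 11 semitones down).
An augmented sixth up from Fbb is Db (letter D, 10 semitones up).

Db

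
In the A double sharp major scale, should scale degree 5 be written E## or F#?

Each scale degree takes a distinct letter name. Degree 5 of a scale on A must use the letter E.
E## and F# are enharmonically the same pitch, but only E## uses the letter E, so it is the correct spelling here.

E##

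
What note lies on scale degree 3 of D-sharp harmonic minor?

The D# harmonic minor scale runs D# E# F# G# A# B C##.
Degree 3 is F#.

F#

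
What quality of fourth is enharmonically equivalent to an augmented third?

An augmented third spans 5 semitones.
A fourth spanning 5 semitones is perfect (the perfect fourth is 5).

perfect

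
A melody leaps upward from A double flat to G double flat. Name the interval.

The letter names run A→G, a span of 6 letter steps, so the interval is some kind of seventh.
Abb to Gbb is 10 semitones. A major seventh is 11, so 10 makes it minor.

minor seventh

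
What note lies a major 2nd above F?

G

A second above F lands on the letter G.
A major second spans 2 semitones, so F moves to pitch class 7. On the letter G that is G.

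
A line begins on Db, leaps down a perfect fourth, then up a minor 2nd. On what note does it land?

A perfect fourth down from Db is Ab (letter A, 5 semitones down).
A minor second up from Ab is Bbb (letter B, 1 semitone up).

Bbb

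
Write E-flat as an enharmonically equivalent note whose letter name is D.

D#

Plain D sits 1 semitone below Eb, so on the letter D the same pitch needs a sharp: D#.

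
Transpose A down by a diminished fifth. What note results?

A down a perfect fifth is D, so the target letter is D.
From A, a diminished fifth is 6 semitones down: D#.

D#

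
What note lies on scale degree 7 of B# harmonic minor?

A##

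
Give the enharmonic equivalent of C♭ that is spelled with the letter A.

A##

Plain A sits 2 semitones below Cb, so on the letter A the same pitch needs a double sharp: A##.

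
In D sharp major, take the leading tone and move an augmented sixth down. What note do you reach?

E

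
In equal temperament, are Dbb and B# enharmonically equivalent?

Dbb is pitch class 0; B# is pitch class 0.
All spellings map to pitch class 0, so they are enharmonically equivalent.

Yes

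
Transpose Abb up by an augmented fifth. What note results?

Eb

A fifth above A lands on the letter E.
An augmented fifth spans 8 semitones, so Abb moves to pitch class 3. On the letter E that is Eb.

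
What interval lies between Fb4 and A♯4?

doubly augmented third

Counting letters F–G–A gives a third.
Fb→A# = 6 semitones, 2 wider than the major third (4), so doubly augmented.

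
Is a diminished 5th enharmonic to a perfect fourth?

No

A diminished fifth spans 6 semitones; a perfect fourth spans 5.
The spans differ, so they are not enharmonic equivalents.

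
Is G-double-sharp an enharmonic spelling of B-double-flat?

Yes

G## = pitch class 9 and Bbb = pitch class 9 — the same pitch class, so they are enharmonic equivalents.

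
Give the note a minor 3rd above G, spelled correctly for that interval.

Bb

G up a major third is B, so the target letter is B.
From G, a minor third is 3 semitones up: Bb.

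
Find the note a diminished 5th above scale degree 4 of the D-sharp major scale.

Scale degree 4 of D# major is G#.
A diminished fifth (6 semitones) above G# lands on the letter D, giving D.

D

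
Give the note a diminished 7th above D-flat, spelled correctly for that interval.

A seventh above D lands on the letter C.
A diminished seventh spans 9 semitones, so Db moves to pitch class 10. On the letter C that is Cbb.

Cbb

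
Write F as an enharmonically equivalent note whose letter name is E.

F is pitch class 5. The letter E alone is pitch class 4.
To reach pitch class 5 from E requires an offset of +1 semitone, i.e. sharp: E#.

E#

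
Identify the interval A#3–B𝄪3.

augmented second

Counting letters A–B gives a second.
A#→B## = 3 semitones, 1 wider than the major second (2), so augmented.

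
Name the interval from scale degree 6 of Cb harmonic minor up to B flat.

Scale degree 6 of Cb harmonic minor is Abb.
Abb up to Bb: letters A→B make it a second; 3 semitones makes it augmented.

augmented second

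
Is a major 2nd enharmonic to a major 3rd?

No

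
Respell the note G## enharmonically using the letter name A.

G## is pitch class 9. The letter A alone is pitch class 9.
Pitch class 9 on A needs no accidental: A.

A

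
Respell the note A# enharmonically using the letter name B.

Plain B sits 1 semitone above A#, so on the letter B the same pitch needs a flat: Bb.

Bb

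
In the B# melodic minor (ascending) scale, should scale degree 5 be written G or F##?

Each scale degree takes a distinct letter name. Degree 5 of a scale on B must use the letter F.
F## and G are enharmonically the same pitch, but only F## uses the letter F, so it is the correct spelling here.

F##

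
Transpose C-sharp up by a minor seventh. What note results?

A seventh above C lands on the letter B.
A minor seventh spans 10 semitones, so C# moves to pitch class 11. On the letter B that is B.

B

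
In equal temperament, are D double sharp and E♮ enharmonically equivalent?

D## is pitch class 4; E is pitch class 4.
All spellings map to pitch class 4, so they are enharmonically equivalent.

Yes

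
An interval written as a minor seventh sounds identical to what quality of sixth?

augmented

A minor seventh spans 10 semitones.
A sixth spanning 10 semitones is augmented (the major sixth is 9).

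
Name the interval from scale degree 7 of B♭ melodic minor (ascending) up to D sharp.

Scale degree 7 of Bb melodic minor (ascending) is A.
A up to D#: letters A→D make it a fourth; 6 semitones makes it augmented.

augmented fourth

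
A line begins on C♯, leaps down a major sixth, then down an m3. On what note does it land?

C#

A major sixth down from C# is E (letter E, 9 semitones down).
A minor third down from E is C# (letter C, 3 semitones down).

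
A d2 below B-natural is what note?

A##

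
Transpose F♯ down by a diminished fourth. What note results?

C##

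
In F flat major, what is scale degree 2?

Gb

The Fb major scale runs Fb Gb Ab Bbb Cb Db Eb.
Degree 2 is Gb.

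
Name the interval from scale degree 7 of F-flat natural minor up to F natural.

Scale degree 7 of Fb natural minor is Ebb.
Ebb up to F: letters E→F make it a second; 3 semitones makes it augmented.

augmented second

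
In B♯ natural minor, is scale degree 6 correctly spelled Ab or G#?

G#

Each scale degree takes a distinct letter name. Degree 6 of a scale on B must use the letter G.
G# and Ab are enharmonically the same pitch, but only G# uses the letter G, so it is the correct spelling here.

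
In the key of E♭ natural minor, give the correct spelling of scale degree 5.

Degree 5 takes the letter 4 steps above E, which is B.
In natural minor, degree 5 sits 7 semitones above the tonic. Eb + 7 semitones is pitch class 10, spelled on B as Bb.

Bb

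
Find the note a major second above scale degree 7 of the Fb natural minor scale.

Scale degree 7 of Fb natural minor is Ebb.
A major second (2 semitones) above Ebb lands on the letter F, giving Fb.

Fb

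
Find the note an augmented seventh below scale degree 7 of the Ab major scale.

Scale degree 7 of Ab major is G.
An augmented seventh (12 semitones) below G lands on the letter A, giving Abb.

Abb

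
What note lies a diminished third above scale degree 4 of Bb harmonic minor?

Scale degree 4 of Bb harmonic minor is Eb.
A diminished third (2 semitones) above Eb lands on the letter G, giving Gbb.

Gbb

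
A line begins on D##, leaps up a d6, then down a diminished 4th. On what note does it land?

F##

A diminished sixth up from D## is B (letter B, 7 semitones up).
A diminished fourth down from B is F## (letter F, 4 semitones down).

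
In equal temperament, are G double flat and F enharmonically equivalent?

Yes

Gbb = pitch class 5 and F = pitch class 5 — the same pitch class, so they are enharmonic equivalents.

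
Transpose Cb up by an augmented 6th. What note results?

A

C up a major sixth is A, so the target letter is A.
From Cb, an augmented sixth is 10 semitones up: A.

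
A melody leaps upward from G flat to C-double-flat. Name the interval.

diminished fourth

Counting letters G–A–B–C gives a fourth.
Gb→Cbb = 4 semitones, 1 narrower than the perfect fourth (5), so diminished.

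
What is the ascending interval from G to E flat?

Counting letters G–A–B–C–D–E gives a sixth.
G→Eb = 8 semitones, 1 narrower than the major sixth (9), so minor.

minor sixth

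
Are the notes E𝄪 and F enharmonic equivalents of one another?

No

E## is pitch class 6; F is pitch class 5.
The pitch classes differ (6 vs. 5), so they are not enharmonic equivalents.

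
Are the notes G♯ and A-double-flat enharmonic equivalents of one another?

No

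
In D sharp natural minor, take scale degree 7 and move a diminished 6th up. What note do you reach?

Ab

Scale degree 7 of D# natural minor is C#.
A diminished sixth (7 semitones) above C# lands on the letter A, giving Ab.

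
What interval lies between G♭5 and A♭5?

The letter names run G→A, a span of 1 letter step, so the interval is some kind of second.
Gb to Ab is 2 semitones. A major second is 2, so 2 makes it major.

major second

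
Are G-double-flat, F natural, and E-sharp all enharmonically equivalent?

Yes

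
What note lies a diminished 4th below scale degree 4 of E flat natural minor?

E

Scale degree 4 of Eb natural minor is Ab.
A diminished fourth (4 semitones) below Ab lands on the letter E, giving E.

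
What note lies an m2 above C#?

A second above C lands on the letter D.
A minor second spans 1 semitone, so C# moves to pitch class 2. On the letter D that is D.

D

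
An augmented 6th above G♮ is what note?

E#

G up a major sixth is E, so the target letter is E.
From G, an augmented sixth is 10 semitones up: E#.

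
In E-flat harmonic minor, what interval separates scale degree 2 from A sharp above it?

Scale degree 2 of Eb harmonic minor is F.
F up to A#: letters F→A make it a third; 5 semitones makes it augmented.

augmented third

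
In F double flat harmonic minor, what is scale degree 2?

Gbb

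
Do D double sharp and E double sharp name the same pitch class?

No

Two spellings are enharmonically equivalent only if they share a pitch class.
Here D## → 4, E## → 6; 4 ≠ 6, so they are not.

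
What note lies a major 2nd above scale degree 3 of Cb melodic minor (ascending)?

Scale degree 3 of Cb melodic minor (ascending) is Ebb.
A major second (2 semitones) above Ebb lands on the letter F, giving Fb.

Fb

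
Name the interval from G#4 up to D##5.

Counting letters G–A–B–C–D gives a fifth.
G#→D## = 8 semitones, 1 wider than the perfect fifth (7), so augmented.

augmented fifth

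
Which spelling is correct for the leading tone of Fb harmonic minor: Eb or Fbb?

Each scale degree takes a distinct letter name. Degree 7 of a scale on F must use the letter E.
Eb and Fbb are enharmonically the same pitch, but only Eb uses the letter E, so it is the correct spelling here.

Eb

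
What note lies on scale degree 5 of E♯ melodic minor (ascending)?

Degree 5 takes the letter 4 steps above E, which is B.
In melodic minor (ascending), degree 5 sits 7 semitones above the tonic. E# + 7 semitones is pitch class 0, spelled on B as B#.

B#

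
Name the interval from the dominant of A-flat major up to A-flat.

The dominant of Ab major is Eb.
Eb up to Ab: letters E→A make it a fourth; 5 semitones makes it perfect.

perfect fourth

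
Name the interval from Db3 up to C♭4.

minor seventh

The letter names run D→C, a span of 6 letter steps, so the interval is some kind of seventh.
Db to Cb is 10 semitones. A major seventh is 11, so 10 makes it minor.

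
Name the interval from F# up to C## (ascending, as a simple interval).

Counting letters F–G–A–B–C gives a fifth.
F#→C## = 8 semitones, 1 wider than the perfect fifth (7), so augmented.

augmented fifth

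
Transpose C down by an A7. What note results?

A seventh below C lands on the letter D.
An augmented seventh spans 12 semitones, so C moves to pitch class 0. On the letter D that is Dbb.

Dbb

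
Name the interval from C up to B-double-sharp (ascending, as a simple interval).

doubly augmented seventh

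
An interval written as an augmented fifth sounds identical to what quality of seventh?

doubly diminished

An augmented fifth spans 8 semitones.
A seventh spanning 8 semitones is doubly diminished (the major seventh is 11).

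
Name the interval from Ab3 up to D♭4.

The letter names run A→D, a span of 3 letter steps, so the interval is some kind of fourth.
Ab to Db is 5 semitones. A perfect fourth is 5, so 5 makes it perfect.

perfect fourth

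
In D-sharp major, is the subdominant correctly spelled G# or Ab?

G#

Each scale degree takes a distinct letter name. Degree 4 of a scale on D must use the letter G.
G# and Ab are enharmonically the same pitch, but only G# uses the letter G, so it is the correct spelling here.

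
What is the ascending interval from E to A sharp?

augmented fourth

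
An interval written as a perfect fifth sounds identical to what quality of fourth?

A perfect fifth spans 7 semitones.
A fourth spanning 7 semitones is doubly augmented (the perfect fourth is 5).

doubly augmented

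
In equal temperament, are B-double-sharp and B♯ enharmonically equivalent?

No

Two spellings are enharmonically equivalent only if they share a pitch class.
Here B## → 1, B# → 0; 0 ≠ 1, so they are not.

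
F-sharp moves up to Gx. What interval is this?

augmented second

The letter names run F→G, a span of 1 letter step, so the interval is some kind of second.
F# to G## is 3 semitones. A major second is 2, so 3 makes it augmented.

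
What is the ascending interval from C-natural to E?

major third

Counting letters C–D–E gives a third.
C→E = 4 semitones, exactly the major third.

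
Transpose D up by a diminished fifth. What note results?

Ab

D up a perfect fifth is A, so the target letter is A.
From D, a diminished fifth is 6 semitones up: Ab.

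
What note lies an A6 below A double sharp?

C#

A sixth below A lands on the letter C.
An augmented sixth spans 10 semitones, so A## moves to pitch class 1. On the letter C that is C#.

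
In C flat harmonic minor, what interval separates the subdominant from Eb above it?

major seventh

The subdominant of Cb harmonic minor is Fb.
Fb up to Eb: letters F→E make it a seventh; 11 semitones makes it major.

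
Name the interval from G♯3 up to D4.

diminished fifth

The letter names run G→D, a span of 4 letter steps, so the interval is some kind of fifth.
G# to D is 6 semitones. A perfect fifth is 7, so 6 makes it diminished.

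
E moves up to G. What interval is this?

minor third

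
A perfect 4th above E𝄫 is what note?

Abb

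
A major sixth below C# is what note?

C down a major sixth is Eb, so the target letter is E.
From C#, a major sixth is 9 semitones down: E.

E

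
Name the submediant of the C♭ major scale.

The Cb major scale runs Cb Db Eb Fb Gb Ab Bb.
Degree 6 is Ab.

Ab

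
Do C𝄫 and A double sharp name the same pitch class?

Cbb is pitch class 10; A## is pitch class 11.
The pitch classes differ (10 vs. 11), so they are not enharmonic equivalents.

No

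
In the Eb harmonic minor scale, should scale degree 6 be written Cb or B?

Cb

Each scale degree takes a distinct letter name. Degree 6 of a scale on E must use the letter C.
Cb and B are enharmonically the same pitch, but only Cb uses the letter C, so it is the correct spelling here.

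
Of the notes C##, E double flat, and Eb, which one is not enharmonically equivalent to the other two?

Eb

In 12-tone equal temperament, enharmonic equivalents share a pitch class. C## is pitch class 2; Ebb is pitch class 2; Eb is pitch class 3.
C## and Ebb share pitch class 2, while Eb is pitch class 3.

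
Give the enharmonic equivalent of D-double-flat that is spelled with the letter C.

Plain C sits at the same pitch as Dbb, so on the letter C the same pitch needs a natural: C.

C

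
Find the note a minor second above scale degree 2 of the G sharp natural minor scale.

B

Scale degree 2 of G# natural minor is A#.
A minor second (1 semitone) above A# lands on the letter B, giving B.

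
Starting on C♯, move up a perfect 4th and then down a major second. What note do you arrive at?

E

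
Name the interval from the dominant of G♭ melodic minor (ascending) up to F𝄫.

The dominant of Gb melodic minor (ascending) is Db.
Db up to Fbb: letters D→F make it a third; 2 semitones makes it diminished.

diminished third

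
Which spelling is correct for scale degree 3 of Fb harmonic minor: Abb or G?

Each scale degree takes a distinct letter name. Degree 3 of a scale on F must use the letter A.
Abb and G are enharmonically the same pitch, but only Abb uses the letter A, so it is the correct spelling here.

Abb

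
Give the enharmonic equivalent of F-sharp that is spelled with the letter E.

E##

F# is pitch class 6. The letter E alone is pitch class 4.
To reach pitch class 6 from E requires an offset of +2 semitones, i.e. double sharp: E##.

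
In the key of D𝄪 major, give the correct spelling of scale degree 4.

Degree 4 takes the letter 3 steps above D, which is G.
In major, degree 4 sits 5 semitones above the tonic. D## + 5 semitones is pitch class 9, spelled on G as G##.

G##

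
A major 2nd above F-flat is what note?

A second above F lands on the letter G.
A major second spans 2 semitones, so Fb moves to pitch class 6. On the letter G that is Gb.

Gb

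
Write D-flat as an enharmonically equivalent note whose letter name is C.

C#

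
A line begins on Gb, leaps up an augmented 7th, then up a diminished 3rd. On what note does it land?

Ab

An augmented seventh up from Gb is F# (letter F, 12 semitones up).
A diminished third up from F# is Ab (letter A, 2 semitones up).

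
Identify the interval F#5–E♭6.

diminished seventh

Counting letters F–G–A–B–C–D–E gives a seventh.
F#→Eb = 9 semitones, 2 narrower than the major seventh (11), so diminished.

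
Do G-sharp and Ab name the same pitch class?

G# is pitch class 8; Ab is pitch class 8.
All spellings map to pitch class 8, so they are enharmonically equivalent.

Yes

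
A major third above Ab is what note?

C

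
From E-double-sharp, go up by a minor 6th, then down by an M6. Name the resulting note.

E#

A minor sixth up from E## is C## (letter C, 8 semitones up).
A major sixth down from C## is E# (letter E, 9 semitones down).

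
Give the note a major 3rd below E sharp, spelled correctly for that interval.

C#

A third below E lands on the letter C.
A major third spans 4 semitones, so E# moves to pitch class 1. On the letter C that is C#.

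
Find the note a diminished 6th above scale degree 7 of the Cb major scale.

Gbb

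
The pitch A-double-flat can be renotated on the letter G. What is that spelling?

G

Abb is pitch class 7. The letter G alone is pitch class 7.
Pitch class 7 on G needs no accidental: G.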